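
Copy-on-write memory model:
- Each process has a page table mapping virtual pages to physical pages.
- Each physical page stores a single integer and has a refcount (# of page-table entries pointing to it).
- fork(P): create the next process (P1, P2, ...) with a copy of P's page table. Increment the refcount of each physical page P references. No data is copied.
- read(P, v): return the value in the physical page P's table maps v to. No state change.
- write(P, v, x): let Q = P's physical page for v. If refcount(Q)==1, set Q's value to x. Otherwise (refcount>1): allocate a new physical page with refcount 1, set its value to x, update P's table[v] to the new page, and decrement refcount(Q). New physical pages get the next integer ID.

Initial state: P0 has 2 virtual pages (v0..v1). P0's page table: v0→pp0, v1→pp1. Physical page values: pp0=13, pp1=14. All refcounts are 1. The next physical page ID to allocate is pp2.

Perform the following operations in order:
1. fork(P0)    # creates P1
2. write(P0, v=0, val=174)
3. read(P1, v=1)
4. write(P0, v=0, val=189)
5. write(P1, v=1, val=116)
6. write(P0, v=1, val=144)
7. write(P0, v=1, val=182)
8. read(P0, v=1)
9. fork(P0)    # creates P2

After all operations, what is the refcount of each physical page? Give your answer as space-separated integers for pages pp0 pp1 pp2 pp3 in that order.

Answer: 1 2 2 1

Derivation:
Op 1: fork(P0) -> P1. 2 ppages; refcounts: pp0:2 pp1:2
Op 2: write(P0, v0, 174). refcount(pp0)=2>1 -> COPY to pp2. 3 ppages; refcounts: pp0:1 pp1:2 pp2:1
Op 3: read(P1, v1) -> 14. No state change.
Op 4: write(P0, v0, 189). refcount(pp2)=1 -> write in place. 3 ppages; refcounts: pp0:1 pp1:2 pp2:1
Op 5: write(P1, v1, 116). refcount(pp1)=2>1 -> COPY to pp3. 4 ppages; refcounts: pp0:1 pp1:1 pp2:1 pp3:1
Op 6: write(P0, v1, 144). refcount(pp1)=1 -> write in place. 4 ppages; refcounts: pp0:1 pp1:1 pp2:1 pp3:1
Op 7: write(P0, v1, 182). refcount(pp1)=1 -> write in place. 4 ppages; refcounts: pp0:1 pp1:1 pp2:1 pp3:1
Op 8: read(P0, v1) -> 182. No state change.
Op 9: fork(P0) -> P2. 4 ppages; refcounts: pp0:1 pp1:2 pp2:2 pp3:1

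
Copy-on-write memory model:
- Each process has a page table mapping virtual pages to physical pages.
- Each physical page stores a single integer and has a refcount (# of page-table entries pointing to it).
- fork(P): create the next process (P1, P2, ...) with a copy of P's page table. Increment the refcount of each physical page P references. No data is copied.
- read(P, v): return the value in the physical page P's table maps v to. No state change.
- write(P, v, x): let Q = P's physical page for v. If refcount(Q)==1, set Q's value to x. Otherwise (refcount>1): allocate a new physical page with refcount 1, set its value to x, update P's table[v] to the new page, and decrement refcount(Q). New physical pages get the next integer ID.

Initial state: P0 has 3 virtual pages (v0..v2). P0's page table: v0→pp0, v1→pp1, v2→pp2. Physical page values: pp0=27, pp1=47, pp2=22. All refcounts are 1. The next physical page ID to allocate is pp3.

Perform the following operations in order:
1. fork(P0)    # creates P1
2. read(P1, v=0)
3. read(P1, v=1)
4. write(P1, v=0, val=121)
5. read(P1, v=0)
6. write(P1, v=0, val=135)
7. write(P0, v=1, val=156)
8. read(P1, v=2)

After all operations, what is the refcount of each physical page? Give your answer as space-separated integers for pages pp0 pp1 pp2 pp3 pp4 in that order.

Op 1: fork(P0) -> P1. 3 ppages; refcounts: pp0:2 pp1:2 pp2:2
Op 2: read(P1, v0) -> 27. No state change.
Op 3: read(P1, v1) -> 47. No state change.
Op 4: write(P1, v0, 121). refcount(pp0)=2>1 -> COPY to pp3. 4 ppages; refcounts: pp0:1 pp1:2 pp2:2 pp3:1
Op 5: read(P1, v0) -> 121. No state change.
Op 6: write(P1, v0, 135). refcount(pp3)=1 -> write in place. 4 ppages; refcounts: pp0:1 pp1:2 pp2:2 pp3:1
Op 7: write(P0, v1, 156). refcount(pp1)=2>1 -> COPY to pp4. 5 ppages; refcounts: pp0:1 pp1:1 pp2:2 pp3:1 pp4:1
Op 8: read(P1, v2) -> 22. No state change.

Answer: 1 1 2 1 1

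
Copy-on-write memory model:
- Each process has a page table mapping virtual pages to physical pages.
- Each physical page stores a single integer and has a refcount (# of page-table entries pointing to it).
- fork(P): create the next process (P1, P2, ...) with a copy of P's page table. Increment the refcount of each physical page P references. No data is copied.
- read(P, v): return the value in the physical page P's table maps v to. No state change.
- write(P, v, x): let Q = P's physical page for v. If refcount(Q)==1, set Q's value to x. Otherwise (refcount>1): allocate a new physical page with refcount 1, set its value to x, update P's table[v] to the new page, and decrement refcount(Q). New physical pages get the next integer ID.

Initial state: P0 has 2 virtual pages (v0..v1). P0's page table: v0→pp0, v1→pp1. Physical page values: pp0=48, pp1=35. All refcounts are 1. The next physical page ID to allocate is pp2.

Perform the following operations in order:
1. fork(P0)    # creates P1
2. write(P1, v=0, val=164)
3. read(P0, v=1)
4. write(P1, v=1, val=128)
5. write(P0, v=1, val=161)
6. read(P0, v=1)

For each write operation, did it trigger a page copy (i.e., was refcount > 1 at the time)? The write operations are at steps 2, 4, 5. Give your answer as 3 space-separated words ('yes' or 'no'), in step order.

Op 1: fork(P0) -> P1. 2 ppages; refcounts: pp0:2 pp1:2
Op 2: write(P1, v0, 164). refcount(pp0)=2>1 -> COPY to pp2. 3 ppages; refcounts: pp0:1 pp1:2 pp2:1
Op 3: read(P0, v1) -> 35. No state change.
Op 4: write(P1, v1, 128). refcount(pp1)=2>1 -> COPY to pp3. 4 ppages; refcounts: pp0:1 pp1:1 pp2:1 pp3:1
Op 5: write(P0, v1, 161). refcount(pp1)=1 -> write in place. 4 ppages; refcounts: pp0:1 pp1:1 pp2:1 pp3:1
Op 6: read(P0, v1) -> 161. No state change.

yes yes no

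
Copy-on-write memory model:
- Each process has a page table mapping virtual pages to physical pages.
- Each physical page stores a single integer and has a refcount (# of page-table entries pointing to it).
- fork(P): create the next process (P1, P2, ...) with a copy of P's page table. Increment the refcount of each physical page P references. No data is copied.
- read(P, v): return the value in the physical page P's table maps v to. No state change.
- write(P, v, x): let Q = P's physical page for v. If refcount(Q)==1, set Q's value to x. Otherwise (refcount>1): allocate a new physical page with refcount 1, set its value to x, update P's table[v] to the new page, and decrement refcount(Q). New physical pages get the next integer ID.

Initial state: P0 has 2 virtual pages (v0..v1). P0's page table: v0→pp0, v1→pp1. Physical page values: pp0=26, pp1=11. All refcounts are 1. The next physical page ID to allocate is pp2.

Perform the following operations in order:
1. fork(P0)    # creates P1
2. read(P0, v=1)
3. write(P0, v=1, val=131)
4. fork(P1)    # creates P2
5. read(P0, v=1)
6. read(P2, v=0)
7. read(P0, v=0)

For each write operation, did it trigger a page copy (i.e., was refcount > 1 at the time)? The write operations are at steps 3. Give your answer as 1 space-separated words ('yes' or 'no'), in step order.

Op 1: fork(P0) -> P1. 2 ppages; refcounts: pp0:2 pp1:2
Op 2: read(P0, v1) -> 11. No state change.
Op 3: write(P0, v1, 131). refcount(pp1)=2>1 -> COPY to pp2. 3 ppages; refcounts: pp0:2 pp1:1 pp2:1
Op 4: fork(P1) -> P2. 3 ppages; refcounts: pp0:3 pp1:2 pp2:1
Op 5: read(P0, v1) -> 131. No state change.
Op 6: read(P2, v0) -> 26. No state change.
Op 7: read(P0, v0) -> 26. No state change.

yes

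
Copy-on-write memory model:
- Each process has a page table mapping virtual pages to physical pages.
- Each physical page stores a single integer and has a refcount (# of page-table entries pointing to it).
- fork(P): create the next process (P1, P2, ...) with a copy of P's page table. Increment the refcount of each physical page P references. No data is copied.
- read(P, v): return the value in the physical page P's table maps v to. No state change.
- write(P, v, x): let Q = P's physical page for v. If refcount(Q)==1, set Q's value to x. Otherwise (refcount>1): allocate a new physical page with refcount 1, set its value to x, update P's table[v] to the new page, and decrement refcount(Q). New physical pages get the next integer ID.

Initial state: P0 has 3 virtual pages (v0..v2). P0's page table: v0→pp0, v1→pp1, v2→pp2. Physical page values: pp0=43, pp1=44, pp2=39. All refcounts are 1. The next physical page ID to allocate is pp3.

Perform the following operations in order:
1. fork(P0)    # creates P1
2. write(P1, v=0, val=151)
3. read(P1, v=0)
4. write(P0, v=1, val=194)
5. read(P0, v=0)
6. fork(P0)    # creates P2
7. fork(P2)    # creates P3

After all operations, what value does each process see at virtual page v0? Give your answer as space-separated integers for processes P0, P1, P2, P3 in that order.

Answer: 43 151 43 43

Derivation:
Op 1: fork(P0) -> P1. 3 ppages; refcounts: pp0:2 pp1:2 pp2:2
Op 2: write(P1, v0, 151). refcount(pp0)=2>1 -> COPY to pp3. 4 ppages; refcounts: pp0:1 pp1:2 pp2:2 pp3:1
Op 3: read(P1, v0) -> 151. No state change.
Op 4: write(P0, v1, 194). refcount(pp1)=2>1 -> COPY to pp4. 5 ppages; refcounts: pp0:1 pp1:1 pp2:2 pp3:1 pp4:1
Op 5: read(P0, v0) -> 43. No state change.
Op 6: fork(P0) -> P2. 5 ppages; refcounts: pp0:2 pp1:1 pp2:3 pp3:1 pp4:2
Op 7: fork(P2) -> P3. 5 ppages; refcounts: pp0:3 pp1:1 pp2:4 pp3:1 pp4:3
P0: v0 -> pp0 = 43
P1: v0 -> pp3 = 151
P2: v0 -> pp0 = 43
P3: v0 -> pp0 = 43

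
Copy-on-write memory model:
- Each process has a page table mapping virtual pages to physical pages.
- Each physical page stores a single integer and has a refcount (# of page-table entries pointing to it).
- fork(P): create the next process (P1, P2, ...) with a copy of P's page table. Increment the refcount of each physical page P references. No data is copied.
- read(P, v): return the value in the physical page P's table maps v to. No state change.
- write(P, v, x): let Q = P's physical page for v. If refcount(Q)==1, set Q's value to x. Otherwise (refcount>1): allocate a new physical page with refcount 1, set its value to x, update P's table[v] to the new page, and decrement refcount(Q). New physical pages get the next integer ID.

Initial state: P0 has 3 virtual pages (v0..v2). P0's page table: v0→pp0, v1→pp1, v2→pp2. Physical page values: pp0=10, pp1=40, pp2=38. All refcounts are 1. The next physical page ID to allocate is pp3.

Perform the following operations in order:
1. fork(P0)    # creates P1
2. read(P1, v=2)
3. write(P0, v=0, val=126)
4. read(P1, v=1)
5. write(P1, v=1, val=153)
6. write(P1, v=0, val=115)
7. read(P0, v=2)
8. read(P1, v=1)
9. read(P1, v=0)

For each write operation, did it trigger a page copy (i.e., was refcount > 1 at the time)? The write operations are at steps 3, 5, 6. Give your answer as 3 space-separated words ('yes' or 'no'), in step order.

Op 1: fork(P0) -> P1. 3 ppages; refcounts: pp0:2 pp1:2 pp2:2
Op 2: read(P1, v2) -> 38. No state change.
Op 3: write(P0, v0, 126). refcount(pp0)=2>1 -> COPY to pp3. 4 ppages; refcounts: pp0:1 pp1:2 pp2:2 pp3:1
Op 4: read(P1, v1) -> 40. No state change.
Op 5: write(P1, v1, 153). refcount(pp1)=2>1 -> COPY to pp4. 5 ppages; refcounts: pp0:1 pp1:1 pp2:2 pp3:1 pp4:1
Op 6: write(P1, v0, 115). refcount(pp0)=1 -> write in place. 5 ppages; refcounts: pp0:1 pp1:1 pp2:2 pp3:1 pp4:1
Op 7: read(P0, v2) -> 38. No state change.
Op 8: read(P1, v1) -> 153. No state change.
Op 9: read(P1, v0) -> 115. No state change.

yes yes no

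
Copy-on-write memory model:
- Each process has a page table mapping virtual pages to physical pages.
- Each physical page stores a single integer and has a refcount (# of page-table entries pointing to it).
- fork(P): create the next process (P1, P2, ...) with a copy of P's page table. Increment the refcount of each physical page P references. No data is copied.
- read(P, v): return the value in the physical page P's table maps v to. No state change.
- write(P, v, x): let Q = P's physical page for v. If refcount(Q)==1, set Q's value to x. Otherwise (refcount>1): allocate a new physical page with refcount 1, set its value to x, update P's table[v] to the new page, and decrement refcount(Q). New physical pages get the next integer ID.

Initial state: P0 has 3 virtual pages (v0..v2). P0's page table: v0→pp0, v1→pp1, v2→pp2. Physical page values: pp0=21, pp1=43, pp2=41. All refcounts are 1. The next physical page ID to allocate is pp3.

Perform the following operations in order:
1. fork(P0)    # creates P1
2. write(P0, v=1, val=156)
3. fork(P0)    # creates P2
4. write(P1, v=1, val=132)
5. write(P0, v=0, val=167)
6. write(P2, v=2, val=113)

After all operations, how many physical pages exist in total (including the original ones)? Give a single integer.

Op 1: fork(P0) -> P1. 3 ppages; refcounts: pp0:2 pp1:2 pp2:2
Op 2: write(P0, v1, 156). refcount(pp1)=2>1 -> COPY to pp3. 4 ppages; refcounts: pp0:2 pp1:1 pp2:2 pp3:1
Op 3: fork(P0) -> P2. 4 ppages; refcounts: pp0:3 pp1:1 pp2:3 pp3:2
Op 4: write(P1, v1, 132). refcount(pp1)=1 -> write in place. 4 ppages; refcounts: pp0:3 pp1:1 pp2:3 pp3:2
Op 5: write(P0, v0, 167). refcount(pp0)=3>1 -> COPY to pp4. 5 ppages; refcounts: pp0:2 pp1:1 pp2:3 pp3:2 pp4:1
Op 6: write(P2, v2, 113). refcount(pp2)=3>1 -> COPY to pp5. 6 ppages; refcounts: pp0:2 pp1:1 pp2:2 pp3:2 pp4:1 pp5:1

Answer: 6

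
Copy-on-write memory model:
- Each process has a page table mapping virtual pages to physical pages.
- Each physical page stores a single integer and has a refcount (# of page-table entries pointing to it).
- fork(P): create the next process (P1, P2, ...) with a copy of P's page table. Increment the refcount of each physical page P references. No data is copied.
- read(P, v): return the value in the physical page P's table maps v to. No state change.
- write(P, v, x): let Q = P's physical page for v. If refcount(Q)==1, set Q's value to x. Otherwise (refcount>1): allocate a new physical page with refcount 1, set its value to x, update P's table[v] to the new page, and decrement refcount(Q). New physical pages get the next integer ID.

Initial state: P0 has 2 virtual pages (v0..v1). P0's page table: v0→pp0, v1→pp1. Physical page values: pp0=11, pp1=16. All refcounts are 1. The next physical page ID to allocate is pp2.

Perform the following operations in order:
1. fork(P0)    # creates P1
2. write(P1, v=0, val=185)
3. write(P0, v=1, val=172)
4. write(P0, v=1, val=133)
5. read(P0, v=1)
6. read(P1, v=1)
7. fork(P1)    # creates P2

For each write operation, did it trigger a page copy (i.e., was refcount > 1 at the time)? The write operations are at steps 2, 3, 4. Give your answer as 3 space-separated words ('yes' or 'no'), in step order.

Op 1: fork(P0) -> P1. 2 ppages; refcounts: pp0:2 pp1:2
Op 2: write(P1, v0, 185). refcount(pp0)=2>1 -> COPY to pp2. 3 ppages; refcounts: pp0:1 pp1:2 pp2:1
Op 3: write(P0, v1, 172). refcount(pp1)=2>1 -> COPY to pp3. 4 ppages; refcounts: pp0:1 pp1:1 pp2:1 pp3:1
Op 4: write(P0, v1, 133). refcount(pp3)=1 -> write in place. 4 ppages; refcounts: pp0:1 pp1:1 pp2:1 pp3:1
Op 5: read(P0, v1) -> 133. No state change.
Op 6: read(P1, v1) -> 16. No state change.
Op 7: fork(P1) -> P2. 4 ppages; refcounts: pp0:1 pp1:2 pp2:2 pp3:1

yes yes no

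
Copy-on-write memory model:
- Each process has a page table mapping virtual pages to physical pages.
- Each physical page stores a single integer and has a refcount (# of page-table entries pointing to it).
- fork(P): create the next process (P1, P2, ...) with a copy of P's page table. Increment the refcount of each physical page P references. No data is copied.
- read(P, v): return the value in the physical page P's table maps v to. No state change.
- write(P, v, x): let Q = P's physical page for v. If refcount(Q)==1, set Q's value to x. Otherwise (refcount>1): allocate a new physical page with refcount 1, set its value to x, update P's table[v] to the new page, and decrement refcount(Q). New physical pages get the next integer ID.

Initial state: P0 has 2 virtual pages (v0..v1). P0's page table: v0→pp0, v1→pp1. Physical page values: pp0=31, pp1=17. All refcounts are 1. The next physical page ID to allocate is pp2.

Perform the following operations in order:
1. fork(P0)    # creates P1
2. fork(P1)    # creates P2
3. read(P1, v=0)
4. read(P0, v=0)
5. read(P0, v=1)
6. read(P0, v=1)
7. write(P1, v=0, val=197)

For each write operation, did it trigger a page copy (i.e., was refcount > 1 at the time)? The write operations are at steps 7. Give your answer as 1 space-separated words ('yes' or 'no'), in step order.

Op 1: fork(P0) -> P1. 2 ppages; refcounts: pp0:2 pp1:2
Op 2: fork(P1) -> P2. 2 ppages; refcounts: pp0:3 pp1:3
Op 3: read(P1, v0) -> 31. No state change.
Op 4: read(P0, v0) -> 31. No state change.
Op 5: read(P0, v1) -> 17. No state change.
Op 6: read(P0, v1) -> 17. No state change.
Op 7: write(P1, v0, 197). refcount(pp0)=3>1 -> COPY to pp2. 3 ppages; refcounts: pp0:2 pp1:3 pp2:1

yes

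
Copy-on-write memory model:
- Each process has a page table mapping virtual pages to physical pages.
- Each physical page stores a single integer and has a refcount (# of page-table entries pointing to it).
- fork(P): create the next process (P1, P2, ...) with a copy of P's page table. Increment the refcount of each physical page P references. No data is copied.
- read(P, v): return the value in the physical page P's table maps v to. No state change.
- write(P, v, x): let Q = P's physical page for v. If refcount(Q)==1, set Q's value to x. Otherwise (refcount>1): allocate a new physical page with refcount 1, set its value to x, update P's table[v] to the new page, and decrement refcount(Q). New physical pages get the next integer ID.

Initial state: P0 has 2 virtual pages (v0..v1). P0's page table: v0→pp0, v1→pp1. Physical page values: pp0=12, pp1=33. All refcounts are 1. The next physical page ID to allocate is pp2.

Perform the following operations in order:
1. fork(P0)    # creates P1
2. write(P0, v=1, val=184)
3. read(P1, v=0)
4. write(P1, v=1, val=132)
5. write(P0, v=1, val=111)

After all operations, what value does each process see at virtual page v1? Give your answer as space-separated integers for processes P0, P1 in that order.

Answer: 111 132

Derivation:
Op 1: fork(P0) -> P1. 2 ppages; refcounts: pp0:2 pp1:2
Op 2: write(P0, v1, 184). refcount(pp1)=2>1 -> COPY to pp2. 3 ppages; refcounts: pp0:2 pp1:1 pp2:1
Op 3: read(P1, v0) -> 12. No state change.
Op 4: write(P1, v1, 132). refcount(pp1)=1 -> write in place. 3 ppages; refcounts: pp0:2 pp1:1 pp2:1
Op 5: write(P0, v1, 111). refcount(pp2)=1 -> write in place. 3 ppages; refcounts: pp0:2 pp1:1 pp2:1
P0: v1 -> pp2 = 111
P1: v1 -> pp1 = 132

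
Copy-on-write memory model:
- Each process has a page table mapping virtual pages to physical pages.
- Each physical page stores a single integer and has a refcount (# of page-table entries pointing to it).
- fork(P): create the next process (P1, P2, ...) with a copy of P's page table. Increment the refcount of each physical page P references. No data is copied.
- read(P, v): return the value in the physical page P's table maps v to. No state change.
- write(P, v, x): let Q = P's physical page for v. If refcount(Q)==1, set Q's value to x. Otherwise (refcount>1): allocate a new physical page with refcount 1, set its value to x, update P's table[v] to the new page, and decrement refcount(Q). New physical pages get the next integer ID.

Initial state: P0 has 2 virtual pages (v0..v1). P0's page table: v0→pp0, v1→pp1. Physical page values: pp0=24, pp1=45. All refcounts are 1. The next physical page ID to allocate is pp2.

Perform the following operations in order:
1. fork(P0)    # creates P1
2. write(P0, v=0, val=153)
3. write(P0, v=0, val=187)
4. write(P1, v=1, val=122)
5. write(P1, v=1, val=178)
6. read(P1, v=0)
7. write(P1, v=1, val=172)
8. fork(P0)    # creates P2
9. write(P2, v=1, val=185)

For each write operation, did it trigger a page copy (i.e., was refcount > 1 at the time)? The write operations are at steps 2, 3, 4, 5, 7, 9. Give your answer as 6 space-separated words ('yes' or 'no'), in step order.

Op 1: fork(P0) -> P1. 2 ppages; refcounts: pp0:2 pp1:2
Op 2: write(P0, v0, 153). refcount(pp0)=2>1 -> COPY to pp2. 3 ppages; refcounts: pp0:1 pp1:2 pp2:1
Op 3: write(P0, v0, 187). refcount(pp2)=1 -> write in place. 3 ppages; refcounts: pp0:1 pp1:2 pp2:1
Op 4: write(P1, v1, 122). refcount(pp1)=2>1 -> COPY to pp3. 4 ppages; refcounts: pp0:1 pp1:1 pp2:1 pp3:1
Op 5: write(P1, v1, 178). refcount(pp3)=1 -> write in place. 4 ppages; refcounts: pp0:1 pp1:1 pp2:1 pp3:1
Op 6: read(P1, v0) -> 24. No state change.
Op 7: write(P1, v1, 172). refcount(pp3)=1 -> write in place. 4 ppages; refcounts: pp0:1 pp1:1 pp2:1 pp3:1
Op 8: fork(P0) -> P2. 4 ppages; refcounts: pp0:1 pp1:2 pp2:2 pp3:1
Op 9: write(P2, v1, 185). refcount(pp1)=2>1 -> COPY to pp4. 5 ppages; refcounts: pp0:1 pp1:1 pp2:2 pp3:1 pp4:1

yes no yes no no yes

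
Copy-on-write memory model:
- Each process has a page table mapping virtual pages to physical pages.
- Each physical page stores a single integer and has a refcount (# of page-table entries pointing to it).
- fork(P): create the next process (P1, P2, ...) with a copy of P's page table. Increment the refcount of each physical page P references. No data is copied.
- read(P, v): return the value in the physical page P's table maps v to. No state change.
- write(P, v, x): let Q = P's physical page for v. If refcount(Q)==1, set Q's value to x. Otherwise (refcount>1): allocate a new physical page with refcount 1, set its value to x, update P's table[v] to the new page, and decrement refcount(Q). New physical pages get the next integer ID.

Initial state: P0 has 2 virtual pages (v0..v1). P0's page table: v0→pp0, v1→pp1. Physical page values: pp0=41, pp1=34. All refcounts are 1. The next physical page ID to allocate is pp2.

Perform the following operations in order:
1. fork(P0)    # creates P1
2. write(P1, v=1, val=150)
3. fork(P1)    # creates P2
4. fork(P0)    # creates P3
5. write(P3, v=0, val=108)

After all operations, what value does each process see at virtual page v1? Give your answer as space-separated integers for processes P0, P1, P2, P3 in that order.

Answer: 34 150 150 34

Derivation:
Op 1: fork(P0) -> P1. 2 ppages; refcounts: pp0:2 pp1:2
Op 2: write(P1, v1, 150). refcount(pp1)=2>1 -> COPY to pp2. 3 ppages; refcounts: pp0:2 pp1:1 pp2:1
Op 3: fork(P1) -> P2. 3 ppages; refcounts: pp0:3 pp1:1 pp2:2
Op 4: fork(P0) -> P3. 3 ppages; refcounts: pp0:4 pp1:2 pp2:2
Op 5: write(P3, v0, 108). refcount(pp0)=4>1 -> COPY to pp3. 4 ppages; refcounts: pp0:3 pp1:2 pp2:2 pp3:1
P0: v1 -> pp1 = 34
P1: v1 -> pp2 = 150
P2: v1 -> pp2 = 150
P3: v1 -> pp1 = 34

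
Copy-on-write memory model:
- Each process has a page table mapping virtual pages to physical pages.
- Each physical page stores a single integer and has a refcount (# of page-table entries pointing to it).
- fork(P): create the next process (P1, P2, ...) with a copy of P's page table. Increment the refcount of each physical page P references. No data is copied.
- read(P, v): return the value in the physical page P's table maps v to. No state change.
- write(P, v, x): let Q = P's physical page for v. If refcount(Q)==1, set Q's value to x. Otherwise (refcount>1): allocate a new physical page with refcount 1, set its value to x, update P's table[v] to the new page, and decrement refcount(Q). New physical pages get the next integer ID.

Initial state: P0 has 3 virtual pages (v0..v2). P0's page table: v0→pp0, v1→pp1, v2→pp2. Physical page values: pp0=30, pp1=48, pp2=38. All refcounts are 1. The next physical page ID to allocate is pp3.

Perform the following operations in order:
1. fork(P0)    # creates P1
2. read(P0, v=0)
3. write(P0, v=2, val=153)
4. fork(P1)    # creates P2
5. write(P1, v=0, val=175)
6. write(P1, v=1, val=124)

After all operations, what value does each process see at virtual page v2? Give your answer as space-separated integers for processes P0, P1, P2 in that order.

Answer: 153 38 38

Derivation:
Op 1: fork(P0) -> P1. 3 ppages; refcounts: pp0:2 pp1:2 pp2:2
Op 2: read(P0, v0) -> 30. No state change.
Op 3: write(P0, v2, 153). refcount(pp2)=2>1 -> COPY to pp3. 4 ppages; refcounts: pp0:2 pp1:2 pp2:1 pp3:1
Op 4: fork(P1) -> P2. 4 ppages; refcounts: pp0:3 pp1:3 pp2:2 pp3:1
Op 5: write(P1, v0, 175). refcount(pp0)=3>1 -> COPY to pp4. 5 ppages; refcounts: pp0:2 pp1:3 pp2:2 pp3:1 pp4:1
Op 6: write(P1, v1, 124). refcount(pp1)=3>1 -> COPY to pp5. 6 ppages; refcounts: pp0:2 pp1:2 pp2:2 pp3:1 pp4:1 pp5:1
P0: v2 -> pp3 = 153
P1: v2 -> pp2 = 38
P2: v2 -> pp2 = 38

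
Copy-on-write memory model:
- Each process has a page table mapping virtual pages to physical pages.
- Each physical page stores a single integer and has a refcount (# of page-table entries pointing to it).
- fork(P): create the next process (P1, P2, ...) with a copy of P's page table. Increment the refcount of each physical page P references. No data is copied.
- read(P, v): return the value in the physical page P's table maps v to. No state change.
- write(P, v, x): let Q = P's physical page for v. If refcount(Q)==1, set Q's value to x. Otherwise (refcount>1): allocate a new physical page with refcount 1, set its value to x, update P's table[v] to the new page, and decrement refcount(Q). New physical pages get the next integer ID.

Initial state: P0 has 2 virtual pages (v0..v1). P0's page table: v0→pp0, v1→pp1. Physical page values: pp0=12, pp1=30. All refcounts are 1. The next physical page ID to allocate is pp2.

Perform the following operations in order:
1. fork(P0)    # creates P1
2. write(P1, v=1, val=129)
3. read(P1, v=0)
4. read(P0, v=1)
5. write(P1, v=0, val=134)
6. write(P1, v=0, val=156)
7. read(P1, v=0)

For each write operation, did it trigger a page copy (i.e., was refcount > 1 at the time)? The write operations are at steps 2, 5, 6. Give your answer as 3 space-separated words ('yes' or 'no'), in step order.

Op 1: fork(P0) -> P1. 2 ppages; refcounts: pp0:2 pp1:2
Op 2: write(P1, v1, 129). refcount(pp1)=2>1 -> COPY to pp2. 3 ppages; refcounts: pp0:2 pp1:1 pp2:1
Op 3: read(P1, v0) -> 12. No state change.
Op 4: read(P0, v1) -> 30. No state change.
Op 5: write(P1, v0, 134). refcount(pp0)=2>1 -> COPY to pp3. 4 ppages; refcounts: pp0:1 pp1:1 pp2:1 pp3:1
Op 6: write(P1, v0, 156). refcount(pp3)=1 -> write in place. 4 ppages; refcounts: pp0:1 pp1:1 pp2:1 pp3:1
Op 7: read(P1, v0) -> 156. No state change.

yes yes no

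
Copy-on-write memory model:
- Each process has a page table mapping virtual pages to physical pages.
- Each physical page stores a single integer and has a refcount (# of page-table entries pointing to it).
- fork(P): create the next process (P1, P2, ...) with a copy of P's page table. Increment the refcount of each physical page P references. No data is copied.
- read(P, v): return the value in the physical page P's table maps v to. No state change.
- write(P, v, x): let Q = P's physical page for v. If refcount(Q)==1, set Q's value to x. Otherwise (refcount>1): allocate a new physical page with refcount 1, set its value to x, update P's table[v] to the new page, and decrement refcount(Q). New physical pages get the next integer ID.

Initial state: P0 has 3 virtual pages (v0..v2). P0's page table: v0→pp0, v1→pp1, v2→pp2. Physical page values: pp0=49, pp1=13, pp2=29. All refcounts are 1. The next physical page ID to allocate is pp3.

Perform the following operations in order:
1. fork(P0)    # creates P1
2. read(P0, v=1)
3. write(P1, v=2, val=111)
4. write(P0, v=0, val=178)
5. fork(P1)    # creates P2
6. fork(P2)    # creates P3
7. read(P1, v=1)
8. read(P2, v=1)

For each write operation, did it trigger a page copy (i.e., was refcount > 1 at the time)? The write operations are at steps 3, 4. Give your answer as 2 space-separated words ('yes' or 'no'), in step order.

Op 1: fork(P0) -> P1. 3 ppages; refcounts: pp0:2 pp1:2 pp2:2
Op 2: read(P0, v1) -> 13. No state change.
Op 3: write(P1, v2, 111). refcount(pp2)=2>1 -> COPY to pp3. 4 ppages; refcounts: pp0:2 pp1:2 pp2:1 pp3:1
Op 4: write(P0, v0, 178). refcount(pp0)=2>1 -> COPY to pp4. 5 ppages; refcounts: pp0:1 pp1:2 pp2:1 pp3:1 pp4:1
Op 5: fork(P1) -> P2. 5 ppages; refcounts: pp0:2 pp1:3 pp2:1 pp3:2 pp4:1
Op 6: fork(P2) -> P3. 5 ppages; refcounts: pp0:3 pp1:4 pp2:1 pp3:3 pp4:1
Op 7: read(P1, v1) -> 13. No state change.
Op 8: read(P2, v1) -> 13. No state change.

yes yes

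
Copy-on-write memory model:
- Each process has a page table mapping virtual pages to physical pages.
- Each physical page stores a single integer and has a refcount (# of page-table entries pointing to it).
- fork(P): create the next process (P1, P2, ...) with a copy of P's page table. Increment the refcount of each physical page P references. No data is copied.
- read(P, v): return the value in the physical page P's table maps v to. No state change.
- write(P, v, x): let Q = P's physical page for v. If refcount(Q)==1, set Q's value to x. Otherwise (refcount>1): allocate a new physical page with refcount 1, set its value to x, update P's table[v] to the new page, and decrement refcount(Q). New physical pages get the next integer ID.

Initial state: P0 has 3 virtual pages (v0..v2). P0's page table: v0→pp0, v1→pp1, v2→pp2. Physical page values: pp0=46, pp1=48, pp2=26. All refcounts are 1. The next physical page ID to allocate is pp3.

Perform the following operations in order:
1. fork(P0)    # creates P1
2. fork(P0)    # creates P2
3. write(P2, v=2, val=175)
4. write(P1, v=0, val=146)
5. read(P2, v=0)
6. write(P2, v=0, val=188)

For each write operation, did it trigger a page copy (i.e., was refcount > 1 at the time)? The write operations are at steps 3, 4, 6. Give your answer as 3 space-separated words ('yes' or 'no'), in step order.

Op 1: fork(P0) -> P1. 3 ppages; refcounts: pp0:2 pp1:2 pp2:2
Op 2: fork(P0) -> P2. 3 ppages; refcounts: pp0:3 pp1:3 pp2:3
Op 3: write(P2, v2, 175). refcount(pp2)=3>1 -> COPY to pp3. 4 ppages; refcounts: pp0:3 pp1:3 pp2:2 pp3:1
Op 4: write(P1, v0, 146). refcount(pp0)=3>1 -> COPY to pp4. 5 ppages; refcounts: pp0:2 pp1:3 pp2:2 pp3:1 pp4:1
Op 5: read(P2, v0) -> 46. No state change.
Op 6: write(P2, v0, 188). refcount(pp0)=2>1 -> COPY to pp5. 6 ppages; refcounts: pp0:1 pp1:3 pp2:2 pp3:1 pp4:1 pp5:1

yes yes yes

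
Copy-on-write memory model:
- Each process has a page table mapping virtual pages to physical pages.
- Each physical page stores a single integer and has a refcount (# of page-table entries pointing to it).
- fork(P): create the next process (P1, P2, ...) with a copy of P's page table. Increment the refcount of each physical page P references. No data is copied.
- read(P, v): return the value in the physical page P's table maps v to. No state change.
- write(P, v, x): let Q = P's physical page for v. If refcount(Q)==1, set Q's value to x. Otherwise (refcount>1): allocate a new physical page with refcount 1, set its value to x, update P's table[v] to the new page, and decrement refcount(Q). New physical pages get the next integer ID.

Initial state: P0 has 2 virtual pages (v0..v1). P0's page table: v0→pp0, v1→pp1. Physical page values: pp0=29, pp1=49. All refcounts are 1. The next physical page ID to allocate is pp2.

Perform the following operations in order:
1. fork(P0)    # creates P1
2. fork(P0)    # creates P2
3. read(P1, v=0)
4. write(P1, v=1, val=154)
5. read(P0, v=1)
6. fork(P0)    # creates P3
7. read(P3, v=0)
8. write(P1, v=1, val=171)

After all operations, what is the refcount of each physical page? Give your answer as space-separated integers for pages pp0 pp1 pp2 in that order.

Answer: 4 3 1

Derivation:
Op 1: fork(P0) -> P1. 2 ppages; refcounts: pp0:2 pp1:2
Op 2: fork(P0) -> P2. 2 ppages; refcounts: pp0:3 pp1:3
Op 3: read(P1, v0) -> 29. No state change.
Op 4: write(P1, v1, 154). refcount(pp1)=3>1 -> COPY to pp2. 3 ppages; refcounts: pp0:3 pp1:2 pp2:1
Op 5: read(P0, v1) -> 49. No state change.
Op 6: fork(P0) -> P3. 3 ppages; refcounts: pp0:4 pp1:3 pp2:1
Op 7: read(P3, v0) -> 29. No state change.
Op 8: write(P1, v1, 171). refcount(pp2)=1 -> write in place. 3 ppages; refcounts: pp0:4 pp1:3 pp2:1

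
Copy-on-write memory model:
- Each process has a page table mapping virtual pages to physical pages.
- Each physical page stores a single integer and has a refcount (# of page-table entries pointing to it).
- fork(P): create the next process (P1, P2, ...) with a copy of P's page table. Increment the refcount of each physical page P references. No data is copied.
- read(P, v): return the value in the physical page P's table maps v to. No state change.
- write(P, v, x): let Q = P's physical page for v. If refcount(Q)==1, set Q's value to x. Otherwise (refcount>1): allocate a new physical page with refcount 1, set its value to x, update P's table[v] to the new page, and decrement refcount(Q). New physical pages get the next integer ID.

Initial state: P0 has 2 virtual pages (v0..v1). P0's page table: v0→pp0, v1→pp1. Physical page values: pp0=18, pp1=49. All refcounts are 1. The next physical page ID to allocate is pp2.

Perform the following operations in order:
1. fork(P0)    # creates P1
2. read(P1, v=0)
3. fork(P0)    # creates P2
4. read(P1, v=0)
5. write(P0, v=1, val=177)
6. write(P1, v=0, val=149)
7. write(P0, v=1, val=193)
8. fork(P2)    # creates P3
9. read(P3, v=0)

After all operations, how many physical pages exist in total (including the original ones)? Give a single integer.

Op 1: fork(P0) -> P1. 2 ppages; refcounts: pp0:2 pp1:2
Op 2: read(P1, v0) -> 18. No state change.
Op 3: fork(P0) -> P2. 2 ppages; refcounts: pp0:3 pp1:3
Op 4: read(P1, v0) -> 18. No state change.
Op 5: write(P0, v1, 177). refcount(pp1)=3>1 -> COPY to pp2. 3 ppages; refcounts: pp0:3 pp1:2 pp2:1
Op 6: write(P1, v0, 149). refcount(pp0)=3>1 -> COPY to pp3. 4 ppages; refcounts: pp0:2 pp1:2 pp2:1 pp3:1
Op 7: write(P0, v1, 193). refcount(pp2)=1 -> write in place. 4 ppages; refcounts: pp0:2 pp1:2 pp2:1 pp3:1
Op 8: fork(P2) -> P3. 4 ppages; refcounts: pp0:3 pp1:3 pp2:1 pp3:1
Op 9: read(P3, v0) -> 18. No state change.

Answer: 4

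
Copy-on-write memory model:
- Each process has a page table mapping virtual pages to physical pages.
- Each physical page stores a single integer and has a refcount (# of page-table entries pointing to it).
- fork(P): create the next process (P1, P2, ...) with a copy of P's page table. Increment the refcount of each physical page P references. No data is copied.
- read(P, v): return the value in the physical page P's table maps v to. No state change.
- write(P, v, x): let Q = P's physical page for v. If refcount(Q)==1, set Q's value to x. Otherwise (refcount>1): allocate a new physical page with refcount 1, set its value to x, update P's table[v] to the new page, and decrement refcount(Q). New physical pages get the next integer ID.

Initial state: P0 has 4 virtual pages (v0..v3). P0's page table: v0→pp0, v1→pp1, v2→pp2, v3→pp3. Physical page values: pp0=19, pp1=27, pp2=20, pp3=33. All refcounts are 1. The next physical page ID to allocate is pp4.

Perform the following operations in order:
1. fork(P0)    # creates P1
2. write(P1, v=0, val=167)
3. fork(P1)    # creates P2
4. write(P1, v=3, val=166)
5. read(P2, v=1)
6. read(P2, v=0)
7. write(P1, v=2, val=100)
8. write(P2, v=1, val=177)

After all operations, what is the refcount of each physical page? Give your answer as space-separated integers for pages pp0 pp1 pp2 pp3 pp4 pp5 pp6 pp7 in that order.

Op 1: fork(P0) -> P1. 4 ppages; refcounts: pp0:2 pp1:2 pp2:2 pp3:2
Op 2: write(P1, v0, 167). refcount(pp0)=2>1 -> COPY to pp4. 5 ppages; refcounts: pp0:1 pp1:2 pp2:2 pp3:2 pp4:1
Op 3: fork(P1) -> P2. 5 ppages; refcounts: pp0:1 pp1:3 pp2:3 pp3:3 pp4:2
Op 4: write(P1, v3, 166). refcount(pp3)=3>1 -> COPY to pp5. 6 ppages; refcounts: pp0:1 pp1:3 pp2:3 pp3:2 pp4:2 pp5:1
Op 5: read(P2, v1) -> 27. No state change.
Op 6: read(P2, v0) -> 167. No state change.
Op 7: write(P1, v2, 100). refcount(pp2)=3>1 -> COPY to pp6. 7 ppages; refcounts: pp0:1 pp1:3 pp2:2 pp3:2 pp4:2 pp5:1 pp6:1
Op 8: write(P2, v1, 177). refcount(pp1)=3>1 -> COPY to pp7. 8 ppages; refcounts: pp0:1 pp1:2 pp2:2 pp3:2 pp4:2 pp5:1 pp6:1 pp7:1

Answer: 1 2 2 2 2 1 1 1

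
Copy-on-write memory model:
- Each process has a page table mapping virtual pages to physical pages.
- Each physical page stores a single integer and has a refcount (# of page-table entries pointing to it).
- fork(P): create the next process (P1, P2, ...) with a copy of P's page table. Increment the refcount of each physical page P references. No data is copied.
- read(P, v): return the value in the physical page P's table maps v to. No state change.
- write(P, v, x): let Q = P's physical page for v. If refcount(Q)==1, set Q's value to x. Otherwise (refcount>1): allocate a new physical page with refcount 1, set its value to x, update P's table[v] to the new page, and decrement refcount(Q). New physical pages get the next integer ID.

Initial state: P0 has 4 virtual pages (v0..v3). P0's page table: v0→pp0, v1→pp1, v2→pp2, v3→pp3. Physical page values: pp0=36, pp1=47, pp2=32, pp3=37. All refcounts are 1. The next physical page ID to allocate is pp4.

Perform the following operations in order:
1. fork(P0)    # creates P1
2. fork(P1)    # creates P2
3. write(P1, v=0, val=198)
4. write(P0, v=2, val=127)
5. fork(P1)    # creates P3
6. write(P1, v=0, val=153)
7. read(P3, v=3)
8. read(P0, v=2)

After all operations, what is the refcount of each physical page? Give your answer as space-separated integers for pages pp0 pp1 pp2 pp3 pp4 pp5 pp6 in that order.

Op 1: fork(P0) -> P1. 4 ppages; refcounts: pp0:2 pp1:2 pp2:2 pp3:2
Op 2: fork(P1) -> P2. 4 ppages; refcounts: pp0:3 pp1:3 pp2:3 pp3:3
Op 3: write(P1, v0, 198). refcount(pp0)=3>1 -> COPY to pp4. 5 ppages; refcounts: pp0:2 pp1:3 pp2:3 pp3:3 pp4:1
Op 4: write(P0, v2, 127). refcount(pp2)=3>1 -> COPY to pp5. 6 ppages; refcounts: pp0:2 pp1:3 pp2:2 pp3:3 pp4:1 pp5:1
Op 5: fork(P1) -> P3. 6 ppages; refcounts: pp0:2 pp1:4 pp2:3 pp3:4 pp4:2 pp5:1
Op 6: write(P1, v0, 153). refcount(pp4)=2>1 -> COPY to pp6. 7 ppages; refcounts: pp0:2 pp1:4 pp2:3 pp3:4 pp4:1 pp5:1 pp6:1
Op 7: read(P3, v3) -> 37. No state change.
Op 8: read(P0, v2) -> 127. No state change.

Answer: 2 4 3 4 1 1 1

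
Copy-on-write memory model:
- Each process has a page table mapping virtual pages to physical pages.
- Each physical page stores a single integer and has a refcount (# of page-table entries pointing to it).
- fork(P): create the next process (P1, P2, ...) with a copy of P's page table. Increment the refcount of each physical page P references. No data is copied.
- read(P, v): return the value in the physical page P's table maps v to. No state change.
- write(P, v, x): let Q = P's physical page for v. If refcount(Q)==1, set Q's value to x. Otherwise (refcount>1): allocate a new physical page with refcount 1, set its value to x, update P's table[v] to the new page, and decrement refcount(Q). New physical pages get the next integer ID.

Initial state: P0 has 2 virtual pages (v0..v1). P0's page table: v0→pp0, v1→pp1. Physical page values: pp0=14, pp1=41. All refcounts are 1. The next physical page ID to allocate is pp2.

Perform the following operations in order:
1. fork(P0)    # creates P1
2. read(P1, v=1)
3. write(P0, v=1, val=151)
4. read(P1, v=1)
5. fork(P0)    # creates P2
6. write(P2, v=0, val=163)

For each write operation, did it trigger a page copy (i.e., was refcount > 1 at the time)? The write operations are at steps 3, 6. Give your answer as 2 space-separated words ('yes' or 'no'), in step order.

Op 1: fork(P0) -> P1. 2 ppages; refcounts: pp0:2 pp1:2
Op 2: read(P1, v1) -> 41. No state change.
Op 3: write(P0, v1, 151). refcount(pp1)=2>1 -> COPY to pp2. 3 ppages; refcounts: pp0:2 pp1:1 pp2:1
Op 4: read(P1, v1) -> 41. No state change.
Op 5: fork(P0) -> P2. 3 ppages; refcounts: pp0:3 pp1:1 pp2:2
Op 6: write(P2, v0, 163). refcount(pp0)=3>1 -> COPY to pp3. 4 ppages; refcounts: pp0:2 pp1:1 pp2:2 pp3:1

yes yes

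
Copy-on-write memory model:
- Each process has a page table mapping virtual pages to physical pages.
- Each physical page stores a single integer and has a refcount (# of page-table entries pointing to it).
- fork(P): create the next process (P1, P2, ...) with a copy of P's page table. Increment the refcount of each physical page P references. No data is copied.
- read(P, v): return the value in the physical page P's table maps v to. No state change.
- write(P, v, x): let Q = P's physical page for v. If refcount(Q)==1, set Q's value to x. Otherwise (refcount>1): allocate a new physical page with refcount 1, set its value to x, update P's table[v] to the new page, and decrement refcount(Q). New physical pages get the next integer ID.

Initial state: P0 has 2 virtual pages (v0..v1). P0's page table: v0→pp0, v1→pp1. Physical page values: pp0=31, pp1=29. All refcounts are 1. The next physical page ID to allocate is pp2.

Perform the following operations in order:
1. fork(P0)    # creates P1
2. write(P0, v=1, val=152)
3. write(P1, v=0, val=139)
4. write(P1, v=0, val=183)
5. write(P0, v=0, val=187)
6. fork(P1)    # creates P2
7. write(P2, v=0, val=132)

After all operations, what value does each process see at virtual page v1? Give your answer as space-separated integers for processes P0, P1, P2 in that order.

Op 1: fork(P0) -> P1. 2 ppages; refcounts: pp0:2 pp1:2
Op 2: write(P0, v1, 152). refcount(pp1)=2>1 -> COPY to pp2. 3 ppages; refcounts: pp0:2 pp1:1 pp2:1
Op 3: write(P1, v0, 139). refcount(pp0)=2>1 -> COPY to pp3. 4 ppages; refcounts: pp0:1 pp1:1 pp2:1 pp3:1
Op 4: write(P1, v0, 183). refcount(pp3)=1 -> write in place. 4 ppages; refcounts: pp0:1 pp1:1 pp2:1 pp3:1
Op 5: write(P0, v0, 187). refcount(pp0)=1 -> write in place. 4 ppages; refcounts: pp0:1 pp1:1 pp2:1 pp3:1
Op 6: fork(P1) -> P2. 4 ppages; refcounts: pp0:1 pp1:2 pp2:1 pp3:2
Op 7: write(P2, v0, 132). refcount(pp3)=2>1 -> COPY to pp4. 5 ppages; refcounts: pp0:1 pp1:2 pp2:1 pp3:1 pp4:1
P0: v1 -> pp2 = 152
P1: v1 -> pp1 = 29
P2: v1 -> pp1 = 29

Answer: 152 29 29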